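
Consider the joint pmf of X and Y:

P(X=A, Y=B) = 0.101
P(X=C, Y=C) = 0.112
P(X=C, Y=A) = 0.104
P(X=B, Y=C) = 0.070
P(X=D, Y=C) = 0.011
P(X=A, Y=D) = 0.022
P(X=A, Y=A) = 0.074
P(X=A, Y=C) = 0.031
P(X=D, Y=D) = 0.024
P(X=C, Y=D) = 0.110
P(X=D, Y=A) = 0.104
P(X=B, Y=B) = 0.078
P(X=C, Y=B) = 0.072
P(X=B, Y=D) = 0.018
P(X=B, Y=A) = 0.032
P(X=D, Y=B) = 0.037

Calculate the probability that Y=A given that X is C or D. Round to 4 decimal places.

P(X=C) = 0.104 + 0.072 + 0.112 + 0.110 = 0.398.
P(X=D) = 0.104 + 0.037 + 0.011 + 0.024 = 0.176.
P(X ∈ {C, D}) = 0.398 + 0.176 = 0.574; P(Y=A, X ∈ {C, D}) = 0.104 + 0.104 = 0.208.
P(Y=A | X ∈ {C, D}) = 0.208/0.574 = 0.3624.

0.3624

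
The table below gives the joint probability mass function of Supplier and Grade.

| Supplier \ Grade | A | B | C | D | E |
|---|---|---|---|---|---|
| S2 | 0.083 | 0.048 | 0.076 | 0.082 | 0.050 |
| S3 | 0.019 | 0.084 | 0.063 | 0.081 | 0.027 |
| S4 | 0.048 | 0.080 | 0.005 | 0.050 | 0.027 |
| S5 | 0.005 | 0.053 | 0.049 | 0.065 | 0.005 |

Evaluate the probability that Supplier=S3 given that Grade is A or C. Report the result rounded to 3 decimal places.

0.236

P(Grade=A) = 0.083 + 0.019 + 0.048 + 0.005 = 0.155.
P(Grade=C) = 0.076 + 0.063 + 0.005 + 0.049 = 0.193.
P(Grade ∈ {A, C}) = 0.155 + 0.193 = 0.348; P(Supplier=S3, Grade ∈ {A, C}) = 0.019 + 0.063 = 0.082.
P(Supplier=S3 | Grade ∈ {A, C}) = 0.082/0.348 = 0.236.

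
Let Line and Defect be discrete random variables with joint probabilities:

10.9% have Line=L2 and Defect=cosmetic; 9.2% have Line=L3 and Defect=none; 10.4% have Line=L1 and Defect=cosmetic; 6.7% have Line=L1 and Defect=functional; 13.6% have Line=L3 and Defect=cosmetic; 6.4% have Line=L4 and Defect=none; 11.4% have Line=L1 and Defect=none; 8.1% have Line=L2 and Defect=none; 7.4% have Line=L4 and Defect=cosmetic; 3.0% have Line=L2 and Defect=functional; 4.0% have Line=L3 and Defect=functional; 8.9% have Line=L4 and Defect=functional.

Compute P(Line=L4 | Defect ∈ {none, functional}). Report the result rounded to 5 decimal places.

0.26516

P(Defect=none) = 0.114 + 0.081 + 0.092 + 0.064 = 0.351.
P(Defect=functional) = 0.067 + 0.030 + 0.040 + 0.089 = 0.226.
P(Defect ∈ {none, functional}) = 0.351 + 0.226 = 0.577; P(Line=L4, Defect ∈ {none, functional}) = 0.064 + 0.089 = 0.153.
P(Line=L4 | Defect ∈ {none, functional}) = 0.153/0.577 = 0.26516.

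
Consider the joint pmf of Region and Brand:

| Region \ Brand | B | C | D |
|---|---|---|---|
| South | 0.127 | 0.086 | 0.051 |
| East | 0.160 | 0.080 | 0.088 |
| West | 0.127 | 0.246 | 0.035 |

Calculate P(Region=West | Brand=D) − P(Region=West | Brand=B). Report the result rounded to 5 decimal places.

-0.10561

P(Brand=D) = 0.051 + 0.088 + 0.035 = 0.174; P(Region=West | Brand=D) = 0.035/0.174 = 0.201149.
P(Brand=B) = 0.127 + 0.160 + 0.127 = 0.414; P(Region=West | Brand=B) = 0.127/0.414 = 0.306763.
Difference = -0.10561.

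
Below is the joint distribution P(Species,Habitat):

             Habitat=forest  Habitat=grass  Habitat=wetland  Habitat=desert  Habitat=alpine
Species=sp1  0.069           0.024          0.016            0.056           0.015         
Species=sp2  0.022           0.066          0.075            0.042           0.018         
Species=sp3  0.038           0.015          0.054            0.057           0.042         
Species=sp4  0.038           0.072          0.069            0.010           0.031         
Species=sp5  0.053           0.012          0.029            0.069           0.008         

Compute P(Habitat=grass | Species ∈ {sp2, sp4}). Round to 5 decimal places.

0.31151

P(Species=sp2) = 0.022 + 0.066 + 0.075 + 0.042 + 0.018 = 0.223.
P(Species=sp4) = 0.038 + 0.072 + 0.069 + 0.010 + 0.031 = 0.220.
P(Species ∈ {sp2, sp4}) = 0.223 + 0.220 = 0.443; P(Habitat=grass, Species ∈ {sp2, sp4}) = 0.066 + 0.072 = 0.138.
P(Habitat=grass | Species ∈ {sp2, sp4}) = 0.138/0.443 = 0.31151.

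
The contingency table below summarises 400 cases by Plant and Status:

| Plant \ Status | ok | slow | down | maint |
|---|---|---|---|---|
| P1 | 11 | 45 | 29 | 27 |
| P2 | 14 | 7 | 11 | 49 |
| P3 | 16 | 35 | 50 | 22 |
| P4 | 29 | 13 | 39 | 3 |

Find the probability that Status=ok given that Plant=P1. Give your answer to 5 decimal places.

Total with Plant=P1: 11 + 45 + 29 + 27 = 112.
P(Status=ok | Plant=P1) = 11/112 = 0.09821.

0.09821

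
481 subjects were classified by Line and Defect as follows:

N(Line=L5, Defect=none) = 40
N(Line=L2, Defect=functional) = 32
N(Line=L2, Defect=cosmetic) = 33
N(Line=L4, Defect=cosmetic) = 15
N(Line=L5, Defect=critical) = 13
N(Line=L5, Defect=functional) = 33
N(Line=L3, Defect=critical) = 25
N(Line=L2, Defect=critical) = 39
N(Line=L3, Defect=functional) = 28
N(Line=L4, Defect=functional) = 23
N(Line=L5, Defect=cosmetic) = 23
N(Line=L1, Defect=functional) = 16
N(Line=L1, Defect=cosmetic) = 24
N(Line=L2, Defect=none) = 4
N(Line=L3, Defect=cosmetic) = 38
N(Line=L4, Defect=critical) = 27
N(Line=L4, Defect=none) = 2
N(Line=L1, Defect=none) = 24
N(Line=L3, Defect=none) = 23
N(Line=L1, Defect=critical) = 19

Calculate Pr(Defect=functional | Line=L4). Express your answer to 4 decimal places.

0.3433

Total with Line=L4: 2 + 15 + 23 + 27 = 67.
P(Defect=functional | Line=L4) = 23/67 = 0.3433.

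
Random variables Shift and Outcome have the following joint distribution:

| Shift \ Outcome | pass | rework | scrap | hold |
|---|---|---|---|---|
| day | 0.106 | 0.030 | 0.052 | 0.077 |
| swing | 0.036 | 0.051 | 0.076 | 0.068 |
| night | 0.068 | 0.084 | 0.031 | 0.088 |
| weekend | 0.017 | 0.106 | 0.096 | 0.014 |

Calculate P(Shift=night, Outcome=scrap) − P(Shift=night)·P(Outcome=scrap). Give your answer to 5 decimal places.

P(Shift=night) = 0.068 + 0.084 + 0.031 + 0.088 = 0.271.
P(Outcome=scrap) = 0.052 + 0.076 + 0.031 + 0.096 = 0.255.
P(Shift=night, Outcome=scrap) − P(Shift=night)P(Outcome=scrap) = 0.031 − 0.271×0.255 = -0.03811.

-0.03811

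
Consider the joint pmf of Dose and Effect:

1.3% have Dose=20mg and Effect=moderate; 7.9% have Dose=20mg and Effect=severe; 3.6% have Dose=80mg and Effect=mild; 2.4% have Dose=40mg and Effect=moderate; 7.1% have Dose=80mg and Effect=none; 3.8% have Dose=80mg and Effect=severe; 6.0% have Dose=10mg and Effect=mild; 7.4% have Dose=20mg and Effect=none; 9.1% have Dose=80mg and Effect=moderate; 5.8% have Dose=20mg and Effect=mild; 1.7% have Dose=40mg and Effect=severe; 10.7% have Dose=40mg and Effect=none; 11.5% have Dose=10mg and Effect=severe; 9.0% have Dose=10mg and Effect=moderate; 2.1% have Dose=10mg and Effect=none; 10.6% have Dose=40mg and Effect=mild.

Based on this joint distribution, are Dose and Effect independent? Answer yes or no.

no

P(Dose=10mg) = 0.286 and P(Effect=none) = 0.273, so their product is 0.07808, but P(Dose=10mg, Effect=none) = 0.021. Since these differ, Dose and Effect are not independent.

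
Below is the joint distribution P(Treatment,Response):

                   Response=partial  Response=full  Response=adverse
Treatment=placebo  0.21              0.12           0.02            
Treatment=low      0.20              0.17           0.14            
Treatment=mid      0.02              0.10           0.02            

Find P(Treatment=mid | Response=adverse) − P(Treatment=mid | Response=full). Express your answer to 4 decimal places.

-0.1453

P(Response=adverse) = 0.02 + 0.14 + 0.02 = 0.18; P(Treatment=mid | Response=adverse) = 0.02/0.18 = 0.11111.
P(Response=full) = 0.12 + 0.17 + 0.10 = 0.39; P(Treatment=mid | Response=full) = 0.10/0.39 = 0.25641.
Difference = -0.1453.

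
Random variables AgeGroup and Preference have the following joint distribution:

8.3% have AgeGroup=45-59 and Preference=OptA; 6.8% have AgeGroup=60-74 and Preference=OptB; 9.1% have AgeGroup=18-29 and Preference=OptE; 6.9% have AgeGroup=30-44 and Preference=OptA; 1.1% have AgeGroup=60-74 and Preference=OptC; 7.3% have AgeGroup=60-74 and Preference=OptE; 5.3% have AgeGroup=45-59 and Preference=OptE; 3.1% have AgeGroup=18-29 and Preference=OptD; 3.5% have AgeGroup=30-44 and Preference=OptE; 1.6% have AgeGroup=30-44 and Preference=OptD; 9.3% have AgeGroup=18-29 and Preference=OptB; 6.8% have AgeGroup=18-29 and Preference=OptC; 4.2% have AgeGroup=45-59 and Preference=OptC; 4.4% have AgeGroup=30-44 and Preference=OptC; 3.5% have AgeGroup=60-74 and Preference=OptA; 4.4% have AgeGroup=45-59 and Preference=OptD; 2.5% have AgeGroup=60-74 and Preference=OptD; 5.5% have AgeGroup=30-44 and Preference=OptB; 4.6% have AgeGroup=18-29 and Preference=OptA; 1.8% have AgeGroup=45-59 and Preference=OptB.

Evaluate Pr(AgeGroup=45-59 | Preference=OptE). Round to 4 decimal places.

0.2103

P(Preference=OptE) = 0.091 + 0.035 + 0.053 + 0.073 = 0.252.
P(AgeGroup=45-59 | Preference=OptE) = 0.053/0.252 = 0.2103.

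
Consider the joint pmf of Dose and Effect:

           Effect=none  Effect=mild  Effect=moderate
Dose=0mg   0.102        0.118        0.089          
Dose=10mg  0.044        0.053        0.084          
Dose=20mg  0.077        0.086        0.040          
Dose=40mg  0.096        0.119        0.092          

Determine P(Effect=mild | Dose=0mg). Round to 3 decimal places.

0.382

P(Dose=0mg) = 0.102 + 0.118 + 0.089 = 0.309.
P(Effect=mild | Dose=0mg) = 0.118/0.309 = 0.382.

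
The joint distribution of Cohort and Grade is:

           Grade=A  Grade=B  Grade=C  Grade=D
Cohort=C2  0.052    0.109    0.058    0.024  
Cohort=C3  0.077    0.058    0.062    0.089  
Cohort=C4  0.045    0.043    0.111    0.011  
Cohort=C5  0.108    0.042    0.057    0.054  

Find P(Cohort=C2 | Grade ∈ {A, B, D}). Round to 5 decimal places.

0.25983

P(Grade=A) = 0.052 + 0.077 + 0.045 + 0.108 = 0.282.
P(Grade=B) = 0.109 + 0.058 + 0.043 + 0.042 = 0.252.
P(Grade=D) = 0.024 + 0.089 + 0.011 + 0.054 = 0.178.
P(Grade ∈ {A, B, D}) = 0.282 + 0.252 + 0.178 = 0.712; P(Cohort=C2, Grade ∈ {A, B, D}) = 0.052 + 0.109 + 0.024 = 0.185.
P(Cohort=C2 | Grade ∈ {A, B, D}) = 0.185/0.712 = 0.25983.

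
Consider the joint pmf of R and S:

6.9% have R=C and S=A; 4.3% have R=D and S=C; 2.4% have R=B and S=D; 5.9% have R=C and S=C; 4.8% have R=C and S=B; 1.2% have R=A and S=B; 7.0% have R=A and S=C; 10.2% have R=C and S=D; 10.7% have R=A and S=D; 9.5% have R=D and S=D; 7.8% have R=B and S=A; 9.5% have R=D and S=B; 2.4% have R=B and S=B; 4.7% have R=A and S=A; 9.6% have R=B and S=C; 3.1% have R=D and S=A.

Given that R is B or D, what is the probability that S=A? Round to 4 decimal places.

0.2243

P(R=B) = 0.078 + 0.024 + 0.096 + 0.024 = 0.222.
P(R=D) = 0.031 + 0.095 + 0.043 + 0.095 = 0.264.
P(R ∈ {B, D}) = 0.222 + 0.264 = 0.486; P(S=A, R ∈ {B, D}) = 0.078 + 0.031 = 0.109.
P(S=A | R ∈ {B, D}) = 0.109/0.486 = 0.2243.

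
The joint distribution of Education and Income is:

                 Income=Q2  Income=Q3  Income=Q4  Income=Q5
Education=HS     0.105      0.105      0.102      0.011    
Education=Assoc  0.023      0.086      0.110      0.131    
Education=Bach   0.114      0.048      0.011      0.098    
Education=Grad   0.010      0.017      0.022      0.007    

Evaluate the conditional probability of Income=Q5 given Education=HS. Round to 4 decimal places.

0.0341

P(Education=HS) = 0.105 + 0.105 + 0.102 + 0.011 = 0.323.
P(Income=Q5 | Education=HS) = 0.011/0.323 = 0.0341.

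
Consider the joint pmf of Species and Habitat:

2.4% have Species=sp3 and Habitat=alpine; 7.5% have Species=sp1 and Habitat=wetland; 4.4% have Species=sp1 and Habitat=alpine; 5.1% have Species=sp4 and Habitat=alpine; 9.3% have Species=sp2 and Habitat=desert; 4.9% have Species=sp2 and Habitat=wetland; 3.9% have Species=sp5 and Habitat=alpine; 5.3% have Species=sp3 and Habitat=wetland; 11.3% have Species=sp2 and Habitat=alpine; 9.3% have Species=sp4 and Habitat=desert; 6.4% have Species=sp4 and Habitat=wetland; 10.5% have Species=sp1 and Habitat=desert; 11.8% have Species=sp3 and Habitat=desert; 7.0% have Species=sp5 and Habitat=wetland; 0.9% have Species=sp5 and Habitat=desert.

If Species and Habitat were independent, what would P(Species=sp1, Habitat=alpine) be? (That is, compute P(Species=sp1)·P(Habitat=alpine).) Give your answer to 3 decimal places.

P(Species=sp1) = 0.075 + 0.105 + 0.044 = 0.224.
P(Habitat=alpine) = 0.044 + 0.113 + 0.024 + 0.051 + 0.039 = 0.271.
Product: 0.224 × 0.271 = 0.061.

0.061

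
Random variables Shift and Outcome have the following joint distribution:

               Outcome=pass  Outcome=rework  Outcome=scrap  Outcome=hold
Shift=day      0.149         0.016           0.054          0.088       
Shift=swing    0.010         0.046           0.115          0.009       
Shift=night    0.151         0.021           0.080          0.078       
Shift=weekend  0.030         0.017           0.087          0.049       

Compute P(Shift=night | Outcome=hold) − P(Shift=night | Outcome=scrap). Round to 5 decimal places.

0.11012

P(Outcome=hold) = 0.088 + 0.009 + 0.078 + 0.049 = 0.224; P(Shift=night | Outcome=hold) = 0.078/0.224 = 0.348214.
P(Outcome=scrap) = 0.054 + 0.115 + 0.080 + 0.087 = 0.336; P(Shift=night | Outcome=scrap) = 0.080/0.336 = 0.238095.
Difference = 0.11012.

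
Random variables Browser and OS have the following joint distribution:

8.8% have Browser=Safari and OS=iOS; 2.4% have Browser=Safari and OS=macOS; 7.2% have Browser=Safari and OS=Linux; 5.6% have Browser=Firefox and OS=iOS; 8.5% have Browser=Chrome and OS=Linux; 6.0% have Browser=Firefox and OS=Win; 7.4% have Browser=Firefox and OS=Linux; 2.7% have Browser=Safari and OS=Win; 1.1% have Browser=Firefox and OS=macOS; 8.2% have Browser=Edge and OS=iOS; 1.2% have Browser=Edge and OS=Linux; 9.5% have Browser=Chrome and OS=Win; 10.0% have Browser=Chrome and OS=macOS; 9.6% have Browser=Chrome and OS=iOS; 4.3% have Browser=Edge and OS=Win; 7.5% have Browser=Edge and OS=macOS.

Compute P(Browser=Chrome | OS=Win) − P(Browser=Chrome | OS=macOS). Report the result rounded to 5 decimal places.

P(OS=Win) = 0.095 + 0.060 + 0.027 + 0.043 = 0.225; P(Browser=Chrome | OS=Win) = 0.095/0.225 = 0.422222.
P(OS=macOS) = 0.100 + 0.011 + 0.024 + 0.075 = 0.210; P(Browser=Chrome | OS=macOS) = 0.100/0.210 = 0.476190.
Difference = -0.05397.

-0.05397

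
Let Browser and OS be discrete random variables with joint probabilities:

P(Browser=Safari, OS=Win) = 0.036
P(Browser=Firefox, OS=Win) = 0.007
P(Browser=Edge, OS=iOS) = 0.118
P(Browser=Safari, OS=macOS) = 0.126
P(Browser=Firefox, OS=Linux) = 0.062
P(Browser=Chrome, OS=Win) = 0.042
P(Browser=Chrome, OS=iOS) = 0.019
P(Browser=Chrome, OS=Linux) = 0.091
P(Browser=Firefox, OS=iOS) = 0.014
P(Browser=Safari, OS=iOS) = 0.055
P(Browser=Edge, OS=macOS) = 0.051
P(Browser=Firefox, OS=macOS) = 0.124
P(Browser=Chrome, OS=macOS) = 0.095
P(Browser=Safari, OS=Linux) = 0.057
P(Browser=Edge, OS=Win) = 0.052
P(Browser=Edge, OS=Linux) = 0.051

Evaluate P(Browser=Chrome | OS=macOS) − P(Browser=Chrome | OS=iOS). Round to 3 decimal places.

0.148

P(OS=macOS) = 0.095 + 0.124 + 0.126 + 0.051 = 0.396; P(Browser=Chrome | OS=macOS) = 0.095/0.396 = 0.2399.
P(OS=iOS) = 0.019 + 0.014 + 0.055 + 0.118 = 0.206; P(Browser=Chrome | OS=iOS) = 0.019/0.206 = 0.0922.
Difference = 0.148.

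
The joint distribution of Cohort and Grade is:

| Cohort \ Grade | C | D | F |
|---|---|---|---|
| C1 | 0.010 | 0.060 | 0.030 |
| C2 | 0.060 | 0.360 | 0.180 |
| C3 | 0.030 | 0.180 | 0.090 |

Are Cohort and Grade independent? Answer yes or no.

yes

Every cell satisfies P(Cohort,Grade) = P(Cohort)·P(Grade). For instance P(Cohort=C3) = 0.300, P(Grade=C) = 0.100, and 0.300×0.100 = 0.030 matches the joint entry. So Cohort and Grade are independent.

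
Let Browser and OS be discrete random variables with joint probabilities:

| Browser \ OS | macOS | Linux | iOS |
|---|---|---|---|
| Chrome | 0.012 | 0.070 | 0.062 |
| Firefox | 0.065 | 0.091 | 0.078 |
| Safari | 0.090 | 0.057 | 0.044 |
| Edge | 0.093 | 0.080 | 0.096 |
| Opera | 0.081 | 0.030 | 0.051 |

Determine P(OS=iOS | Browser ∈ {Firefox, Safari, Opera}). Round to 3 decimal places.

P(Browser=Firefox) = 0.065 + 0.091 + 0.078 = 0.234.
P(Browser=Safari) = 0.090 + 0.057 + 0.044 = 0.191.
P(Browser=Opera) = 0.081 + 0.030 + 0.051 = 0.162.
P(Browser ∈ {Firefox, Safari, Opera}) = 0.234 + 0.191 + 0.162 = 0.587; P(OS=iOS, Browser ∈ {Firefox, Safari, Opera}) = 0.078 + 0.044 + 0.051 = 0.173.
P(OS=iOS | Browser ∈ {Firefox, Safari, Opera}) = 0.173/0.587 = 0.295.

0.295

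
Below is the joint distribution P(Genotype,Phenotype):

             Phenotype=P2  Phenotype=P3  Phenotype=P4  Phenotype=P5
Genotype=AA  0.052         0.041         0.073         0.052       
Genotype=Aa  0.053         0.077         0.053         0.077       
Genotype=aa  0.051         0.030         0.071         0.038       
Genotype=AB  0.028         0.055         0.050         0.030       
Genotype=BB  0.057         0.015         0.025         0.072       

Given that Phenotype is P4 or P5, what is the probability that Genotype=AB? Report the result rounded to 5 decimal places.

0.14787

P(Phenotype=P4) = 0.073 + 0.053 + 0.071 + 0.050 + 0.025 = 0.272.
P(Phenotype=P5) = 0.052 + 0.077 + 0.038 + 0.030 + 0.072 = 0.269.
P(Phenotype ∈ {P4, P5}) = 0.272 + 0.269 = 0.541; P(Genotype=AB, Phenotype ∈ {P4, P5}) = 0.050 + 0.030 = 0.080.
P(Genotype=AB | Phenotype ∈ {P4, P5}) = 0.080/0.541 = 0.14787.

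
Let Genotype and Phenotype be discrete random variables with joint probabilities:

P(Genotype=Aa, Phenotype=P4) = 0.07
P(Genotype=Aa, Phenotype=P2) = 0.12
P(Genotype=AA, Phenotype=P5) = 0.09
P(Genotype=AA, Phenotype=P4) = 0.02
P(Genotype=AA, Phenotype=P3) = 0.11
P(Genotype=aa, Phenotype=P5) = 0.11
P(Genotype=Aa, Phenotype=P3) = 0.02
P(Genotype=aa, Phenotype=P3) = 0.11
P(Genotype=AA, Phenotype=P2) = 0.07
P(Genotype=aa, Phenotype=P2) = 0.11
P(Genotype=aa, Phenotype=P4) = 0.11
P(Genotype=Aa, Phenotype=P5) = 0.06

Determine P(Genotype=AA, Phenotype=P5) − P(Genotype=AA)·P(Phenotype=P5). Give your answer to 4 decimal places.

P(Genotype=AA) = 0.07 + 0.11 + 0.02 + 0.09 = 0.29.
P(Phenotype=P5) = 0.09 + 0.06 + 0.11 = 0.26.
P(Genotype=AA, Phenotype=P5) − P(Genotype=AA)P(Phenotype=P5) = 0.09 − 0.29×0.26 = 0.0146.

0.0146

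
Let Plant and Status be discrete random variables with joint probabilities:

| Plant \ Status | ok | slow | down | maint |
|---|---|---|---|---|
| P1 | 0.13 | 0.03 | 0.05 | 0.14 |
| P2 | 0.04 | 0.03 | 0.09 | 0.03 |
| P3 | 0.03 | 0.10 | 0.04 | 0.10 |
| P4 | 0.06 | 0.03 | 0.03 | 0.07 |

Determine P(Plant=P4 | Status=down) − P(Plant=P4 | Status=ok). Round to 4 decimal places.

P(Status=down) = 0.05 + 0.09 + 0.04 + 0.03 = 0.21; P(Plant=P4 | Status=down) = 0.03/0.21 = 0.14286.
P(Status=ok) = 0.13 + 0.04 + 0.03 + 0.06 = 0.26; P(Plant=P4 | Status=ok) = 0.06/0.26 = 0.23077.
Difference = -0.0879.

-0.0879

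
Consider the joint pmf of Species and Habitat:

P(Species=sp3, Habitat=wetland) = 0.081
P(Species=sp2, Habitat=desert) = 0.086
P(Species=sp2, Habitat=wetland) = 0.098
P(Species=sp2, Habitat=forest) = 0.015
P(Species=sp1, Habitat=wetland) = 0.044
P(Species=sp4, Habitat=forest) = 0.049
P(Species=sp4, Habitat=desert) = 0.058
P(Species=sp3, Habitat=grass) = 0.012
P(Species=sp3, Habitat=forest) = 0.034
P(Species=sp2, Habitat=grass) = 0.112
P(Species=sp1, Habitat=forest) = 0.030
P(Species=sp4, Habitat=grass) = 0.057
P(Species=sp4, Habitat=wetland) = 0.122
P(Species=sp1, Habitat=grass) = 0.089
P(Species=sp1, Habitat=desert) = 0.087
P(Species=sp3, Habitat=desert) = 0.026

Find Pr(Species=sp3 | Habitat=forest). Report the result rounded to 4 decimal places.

P(Habitat=forest) = 0.030 + 0.015 + 0.034 + 0.049 = 0.128.
P(Species=sp3 | Habitat=forest) = 0.034/0.128 = 0.2656.

0.2656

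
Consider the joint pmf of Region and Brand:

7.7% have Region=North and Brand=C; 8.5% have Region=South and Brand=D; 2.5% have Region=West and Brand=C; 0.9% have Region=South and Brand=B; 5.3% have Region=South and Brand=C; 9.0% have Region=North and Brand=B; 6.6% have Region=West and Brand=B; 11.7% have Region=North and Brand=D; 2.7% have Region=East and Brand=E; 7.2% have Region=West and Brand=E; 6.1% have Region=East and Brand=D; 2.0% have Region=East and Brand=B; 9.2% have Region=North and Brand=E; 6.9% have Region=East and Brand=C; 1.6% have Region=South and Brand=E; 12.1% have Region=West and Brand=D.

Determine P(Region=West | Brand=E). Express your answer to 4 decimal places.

0.3478

P(Brand=E) = 0.092 + 0.016 + 0.027 + 0.072 = 0.207.
P(Region=West | Brand=E) = 0.072/0.207 = 0.3478.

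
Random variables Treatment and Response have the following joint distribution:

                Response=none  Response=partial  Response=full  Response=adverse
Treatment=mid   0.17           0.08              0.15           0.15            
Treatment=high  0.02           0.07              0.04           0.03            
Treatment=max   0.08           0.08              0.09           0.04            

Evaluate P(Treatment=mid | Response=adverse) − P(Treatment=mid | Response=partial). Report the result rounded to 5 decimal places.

0.33399

P(Response=adverse) = 0.15 + 0.03 + 0.04 = 0.22; P(Treatment=mid | Response=adverse) = 0.15/0.22 = 0.681818.
P(Response=partial) = 0.08 + 0.07 + 0.08 = 0.23; P(Treatment=mid | Response=partial) = 0.08/0.23 = 0.347826.
Difference = 0.33399.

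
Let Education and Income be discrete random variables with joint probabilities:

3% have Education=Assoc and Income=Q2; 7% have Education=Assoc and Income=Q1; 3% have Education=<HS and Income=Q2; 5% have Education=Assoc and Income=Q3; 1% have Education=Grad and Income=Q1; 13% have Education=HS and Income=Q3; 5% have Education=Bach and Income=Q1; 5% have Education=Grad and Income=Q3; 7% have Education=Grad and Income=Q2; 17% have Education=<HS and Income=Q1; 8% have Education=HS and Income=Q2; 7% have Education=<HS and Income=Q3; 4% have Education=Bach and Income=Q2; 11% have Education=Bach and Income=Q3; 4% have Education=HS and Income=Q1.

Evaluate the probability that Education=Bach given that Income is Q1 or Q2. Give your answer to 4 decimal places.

0.1525

P(Income=Q1) = 0.17 + 0.04 + 0.07 + 0.05 + 0.01 = 0.34.
P(Income=Q2) = 0.03 + 0.08 + 0.03 + 0.04 + 0.07 = 0.25.
P(Income ∈ {Q1, Q2}) = 0.34 + 0.25 = 0.59; P(Education=Bach, Income ∈ {Q1, Q2}) = 0.05 + 0.04 = 0.09.
P(Education=Bach | Income ∈ {Q1, Q2}) = 0.09/0.59 = 0.1525.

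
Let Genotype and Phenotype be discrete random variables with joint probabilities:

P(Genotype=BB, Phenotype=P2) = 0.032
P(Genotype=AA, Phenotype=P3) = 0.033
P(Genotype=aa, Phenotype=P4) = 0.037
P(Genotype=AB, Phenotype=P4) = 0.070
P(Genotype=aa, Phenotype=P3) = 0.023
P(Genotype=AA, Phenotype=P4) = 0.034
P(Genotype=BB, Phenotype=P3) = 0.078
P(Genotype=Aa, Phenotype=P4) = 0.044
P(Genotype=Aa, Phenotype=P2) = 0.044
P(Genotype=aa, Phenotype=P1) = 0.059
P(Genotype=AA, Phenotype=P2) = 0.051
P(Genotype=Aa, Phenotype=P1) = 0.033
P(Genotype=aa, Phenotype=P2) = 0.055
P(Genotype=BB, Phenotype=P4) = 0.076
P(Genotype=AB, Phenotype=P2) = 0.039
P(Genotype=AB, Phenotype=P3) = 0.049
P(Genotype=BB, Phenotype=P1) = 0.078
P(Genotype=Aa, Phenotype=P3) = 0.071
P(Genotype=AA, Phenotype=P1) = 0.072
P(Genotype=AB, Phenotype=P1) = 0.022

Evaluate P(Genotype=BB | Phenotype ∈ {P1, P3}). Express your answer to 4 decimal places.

0.3012

P(Phenotype=P1) = 0.072 + 0.033 + 0.059 + 0.022 + 0.078 = 0.264.
P(Phenotype=P3) = 0.033 + 0.071 + 0.023 + 0.049 + 0.078 = 0.254.
P(Phenotype ∈ {P1, P3}) = 0.264 + 0.254 = 0.518; P(Genotype=BB, Phenotype ∈ {P1, P3}) = 0.078 + 0.078 = 0.156.
P(Genotype=BB | Phenotype ∈ {P1, P3}) = 0.156/0.518 = 0.3012.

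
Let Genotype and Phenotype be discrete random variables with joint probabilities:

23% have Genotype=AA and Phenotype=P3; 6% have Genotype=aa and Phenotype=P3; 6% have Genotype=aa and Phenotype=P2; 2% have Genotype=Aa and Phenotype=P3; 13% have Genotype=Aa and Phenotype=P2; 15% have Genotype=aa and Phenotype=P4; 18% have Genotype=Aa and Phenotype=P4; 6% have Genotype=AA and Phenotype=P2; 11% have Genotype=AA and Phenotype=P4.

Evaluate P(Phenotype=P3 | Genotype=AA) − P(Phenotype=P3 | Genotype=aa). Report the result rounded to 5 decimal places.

P(Genotype=AA) = 0.06 + 0.23 + 0.11 = 0.40; P(Phenotype=P3 | Genotype=AA) = 0.23/0.40 = 0.575000.
P(Genotype=aa) = 0.06 + 0.06 + 0.15 = 0.27; P(Phenotype=P3 | Genotype=aa) = 0.06/0.27 = 0.222222.
Difference = 0.35278.

0.35278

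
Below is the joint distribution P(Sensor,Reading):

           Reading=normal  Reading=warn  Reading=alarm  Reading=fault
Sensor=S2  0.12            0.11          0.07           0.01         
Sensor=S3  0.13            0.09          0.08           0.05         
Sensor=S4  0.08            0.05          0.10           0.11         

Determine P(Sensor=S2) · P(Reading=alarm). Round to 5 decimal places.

0.07750

P(Sensor=S2) = 0.12 + 0.11 + 0.07 + 0.01 = 0.31.
P(Reading=alarm) = 0.07 + 0.08 + 0.10 = 0.25.
Product: 0.31 × 0.25 = 0.07750.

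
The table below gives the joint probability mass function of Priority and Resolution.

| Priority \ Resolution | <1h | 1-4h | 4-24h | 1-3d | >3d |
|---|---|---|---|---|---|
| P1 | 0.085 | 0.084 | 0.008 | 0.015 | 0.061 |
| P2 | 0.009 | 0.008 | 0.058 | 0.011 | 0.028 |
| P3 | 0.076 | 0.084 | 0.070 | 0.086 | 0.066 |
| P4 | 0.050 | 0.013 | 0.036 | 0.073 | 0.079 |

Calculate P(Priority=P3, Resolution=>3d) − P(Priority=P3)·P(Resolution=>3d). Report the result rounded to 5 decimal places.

P(Priority=P3) = 0.076 + 0.084 + 0.070 + 0.086 + 0.066 = 0.382.
P(Resolution=>3d) = 0.061 + 0.028 + 0.066 + 0.079 = 0.234.
P(Priority=P3, Resolution=>3d) − P(Priority=P3)P(Resolution=>3d) = 0.066 − 0.382×0.234 = -0.02339.

-0.02339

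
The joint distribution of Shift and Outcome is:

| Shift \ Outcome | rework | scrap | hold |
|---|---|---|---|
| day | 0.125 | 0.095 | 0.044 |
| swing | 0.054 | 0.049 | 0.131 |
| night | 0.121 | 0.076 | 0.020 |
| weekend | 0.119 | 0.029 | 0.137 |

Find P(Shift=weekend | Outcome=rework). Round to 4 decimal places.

0.2840

P(Outcome=rework) = 0.125 + 0.054 + 0.121 + 0.119 = 0.419.
P(Shift=weekend | Outcome=rework) = 0.119/0.419 = 0.2840.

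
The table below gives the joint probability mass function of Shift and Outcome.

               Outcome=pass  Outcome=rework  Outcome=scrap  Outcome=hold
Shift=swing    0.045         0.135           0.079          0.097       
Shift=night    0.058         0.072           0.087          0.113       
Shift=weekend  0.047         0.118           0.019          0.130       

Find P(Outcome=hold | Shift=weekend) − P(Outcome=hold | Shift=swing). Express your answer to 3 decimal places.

P(Shift=weekend) = 0.047 + 0.118 + 0.019 + 0.130 = 0.314; P(Outcome=hold | Shift=weekend) = 0.130/0.314 = 0.4140.
P(Shift=swing) = 0.045 + 0.135 + 0.079 + 0.097 = 0.356; P(Outcome=hold | Shift=swing) = 0.097/0.356 = 0.2725.
Difference = 0.142.

0.142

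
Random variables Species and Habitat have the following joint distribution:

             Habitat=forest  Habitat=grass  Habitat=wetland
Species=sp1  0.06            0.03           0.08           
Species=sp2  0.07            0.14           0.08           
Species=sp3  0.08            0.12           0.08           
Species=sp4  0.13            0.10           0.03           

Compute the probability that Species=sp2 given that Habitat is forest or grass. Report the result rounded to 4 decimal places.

P(Habitat=forest) = 0.06 + 0.07 + 0.08 + 0.13 = 0.34.
P(Habitat=grass) = 0.03 + 0.14 + 0.12 + 0.10 = 0.39.
P(Habitat ∈ {forest, grass}) = 0.34 + 0.39 = 0.73; P(Species=sp2, Habitat ∈ {forest, grass}) = 0.07 + 0.14 = 0.21.
P(Species=sp2 | Habitat ∈ {forest, grass}) = 0.21/0.73 = 0.2877.

0.2877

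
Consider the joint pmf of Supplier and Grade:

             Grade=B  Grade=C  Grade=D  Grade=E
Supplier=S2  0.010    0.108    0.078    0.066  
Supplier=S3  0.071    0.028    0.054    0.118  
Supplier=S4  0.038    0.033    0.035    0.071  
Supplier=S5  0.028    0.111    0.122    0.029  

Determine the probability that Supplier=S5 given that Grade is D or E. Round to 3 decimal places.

P(Grade=D) = 0.078 + 0.054 + 0.035 + 0.122 = 0.289.
P(Grade=E) = 0.066 + 0.118 + 0.071 + 0.029 = 0.284.
P(Grade ∈ {D, E}) = 0.289 + 0.284 = 0.573; P(Supplier=S5, Grade ∈ {D, E}) = 0.122 + 0.029 = 0.151.
P(Supplier=S5 | Grade ∈ {D, E}) = 0.151/0.573 = 0.264.

0.264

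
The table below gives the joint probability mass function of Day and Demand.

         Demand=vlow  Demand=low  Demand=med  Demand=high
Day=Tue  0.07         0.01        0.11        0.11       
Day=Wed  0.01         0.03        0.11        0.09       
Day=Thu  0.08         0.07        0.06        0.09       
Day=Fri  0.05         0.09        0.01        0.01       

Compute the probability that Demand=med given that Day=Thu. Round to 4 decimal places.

P(Day=Thu) = 0.08 + 0.07 + 0.06 + 0.09 = 0.30.
P(Demand=med | Day=Thu) = 0.06/0.30 = 0.2000.

0.2000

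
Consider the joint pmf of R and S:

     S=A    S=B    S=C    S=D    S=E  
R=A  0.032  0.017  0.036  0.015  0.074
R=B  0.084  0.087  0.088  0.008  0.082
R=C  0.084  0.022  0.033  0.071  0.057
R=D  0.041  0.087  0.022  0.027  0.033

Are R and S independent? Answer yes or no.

P(R=D) = 0.210 and P(S=B) = 0.213, so their product is 0.04473, but P(R=D, S=B) = 0.087. Since these differ, R and S are not independent.

no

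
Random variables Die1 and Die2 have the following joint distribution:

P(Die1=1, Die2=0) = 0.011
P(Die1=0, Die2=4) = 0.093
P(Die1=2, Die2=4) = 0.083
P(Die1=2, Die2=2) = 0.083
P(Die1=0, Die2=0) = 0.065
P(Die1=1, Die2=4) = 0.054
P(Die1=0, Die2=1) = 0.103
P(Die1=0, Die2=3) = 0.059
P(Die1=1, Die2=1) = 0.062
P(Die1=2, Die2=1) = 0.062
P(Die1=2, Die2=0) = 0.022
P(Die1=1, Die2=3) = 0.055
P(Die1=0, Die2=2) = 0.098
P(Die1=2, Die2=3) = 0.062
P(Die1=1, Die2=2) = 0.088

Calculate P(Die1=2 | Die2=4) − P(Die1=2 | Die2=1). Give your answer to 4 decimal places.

0.0877

P(Die2=4) = 0.093 + 0.054 + 0.083 = 0.230; P(Die1=2 | Die2=4) = 0.083/0.230 = 0.36087.
P(Die2=1) = 0.103 + 0.062 + 0.062 = 0.227; P(Die1=2 | Die2=1) = 0.062/0.227 = 0.27313.
Difference = 0.0877.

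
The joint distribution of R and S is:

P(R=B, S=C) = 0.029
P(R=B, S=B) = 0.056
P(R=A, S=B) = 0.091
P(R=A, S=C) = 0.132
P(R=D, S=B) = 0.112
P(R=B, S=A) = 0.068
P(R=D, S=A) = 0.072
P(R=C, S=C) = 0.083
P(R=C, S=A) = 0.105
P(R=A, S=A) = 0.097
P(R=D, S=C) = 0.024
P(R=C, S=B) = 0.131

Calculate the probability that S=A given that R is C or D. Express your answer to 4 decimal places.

P(R=C) = 0.105 + 0.131 + 0.083 = 0.319.
P(R=D) = 0.072 + 0.112 + 0.024 = 0.208.
P(R ∈ {C, D}) = 0.319 + 0.208 = 0.527; P(S=A, R ∈ {C, D}) = 0.105 + 0.072 = 0.177.
P(S=A | R ∈ {C, D}) = 0.177/0.527 = 0.3359.

0.3359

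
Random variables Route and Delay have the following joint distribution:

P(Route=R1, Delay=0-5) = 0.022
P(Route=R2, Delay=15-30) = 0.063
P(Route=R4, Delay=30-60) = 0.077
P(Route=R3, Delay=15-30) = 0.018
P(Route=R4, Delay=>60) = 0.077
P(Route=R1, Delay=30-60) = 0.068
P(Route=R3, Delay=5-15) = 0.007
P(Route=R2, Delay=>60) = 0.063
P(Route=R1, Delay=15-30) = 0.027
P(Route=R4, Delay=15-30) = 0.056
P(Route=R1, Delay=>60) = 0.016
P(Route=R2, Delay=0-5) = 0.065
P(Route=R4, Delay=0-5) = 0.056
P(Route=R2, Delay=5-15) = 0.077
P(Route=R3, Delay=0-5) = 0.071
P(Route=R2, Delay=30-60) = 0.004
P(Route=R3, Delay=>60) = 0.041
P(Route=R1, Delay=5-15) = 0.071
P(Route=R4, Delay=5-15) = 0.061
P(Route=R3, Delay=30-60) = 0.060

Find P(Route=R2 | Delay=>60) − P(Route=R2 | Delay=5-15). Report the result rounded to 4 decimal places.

-0.0367

P(Delay=>60) = 0.016 + 0.063 + 0.041 + 0.077 = 0.197; P(Route=R2 | Delay=>60) = 0.063/0.197 = 0.31980.
P(Delay=5-15) = 0.071 + 0.077 + 0.007 + 0.061 = 0.216; P(Route=R2 | Delay=5-15) = 0.077/0.216 = 0.35648.
Difference = -0.0367.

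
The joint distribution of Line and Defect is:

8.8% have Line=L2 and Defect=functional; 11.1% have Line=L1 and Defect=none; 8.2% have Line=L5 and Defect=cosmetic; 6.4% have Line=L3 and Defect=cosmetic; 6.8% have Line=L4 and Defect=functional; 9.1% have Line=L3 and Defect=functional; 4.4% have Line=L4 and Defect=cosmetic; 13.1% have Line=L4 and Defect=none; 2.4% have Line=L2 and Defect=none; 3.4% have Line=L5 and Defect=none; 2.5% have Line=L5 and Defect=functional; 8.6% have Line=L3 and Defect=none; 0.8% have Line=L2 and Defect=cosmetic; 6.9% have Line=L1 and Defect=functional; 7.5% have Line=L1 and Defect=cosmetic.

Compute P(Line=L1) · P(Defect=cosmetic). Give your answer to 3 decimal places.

0.070

P(Line=L1) = 0.111 + 0.075 + 0.069 = 0.255.
P(Defect=cosmetic) = 0.075 + 0.008 + 0.064 + 0.044 + 0.082 = 0.273.
Product: 0.255 × 0.273 = 0.070.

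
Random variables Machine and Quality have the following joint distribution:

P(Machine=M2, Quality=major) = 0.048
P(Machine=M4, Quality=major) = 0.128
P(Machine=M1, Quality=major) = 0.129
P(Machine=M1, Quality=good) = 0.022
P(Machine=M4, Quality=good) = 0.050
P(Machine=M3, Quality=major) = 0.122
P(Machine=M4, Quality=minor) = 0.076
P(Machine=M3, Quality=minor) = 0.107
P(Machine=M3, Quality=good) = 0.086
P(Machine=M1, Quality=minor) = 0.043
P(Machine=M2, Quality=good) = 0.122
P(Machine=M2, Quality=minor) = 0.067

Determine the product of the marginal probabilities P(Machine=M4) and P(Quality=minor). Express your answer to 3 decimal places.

0.074

P(Machine=M4) = 0.050 + 0.076 + 0.128 = 0.254.
P(Quality=minor) = 0.043 + 0.067 + 0.107 + 0.076 = 0.293.
Product: 0.254 × 0.293 = 0.074.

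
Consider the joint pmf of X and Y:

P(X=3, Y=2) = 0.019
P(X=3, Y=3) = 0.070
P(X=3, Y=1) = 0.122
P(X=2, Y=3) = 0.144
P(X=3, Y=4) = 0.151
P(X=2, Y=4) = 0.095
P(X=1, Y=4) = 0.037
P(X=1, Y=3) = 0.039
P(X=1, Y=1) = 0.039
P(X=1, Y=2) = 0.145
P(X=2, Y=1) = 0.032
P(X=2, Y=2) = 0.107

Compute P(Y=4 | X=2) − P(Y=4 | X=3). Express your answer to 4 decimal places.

P(X=2) = 0.032 + 0.107 + 0.144 + 0.095 = 0.378; P(Y=4 | X=2) = 0.095/0.378 = 0.25132.
P(X=3) = 0.122 + 0.019 + 0.070 + 0.151 = 0.362; P(Y=4 | X=3) = 0.151/0.362 = 0.41713.
Difference = -0.1658.

-0.1658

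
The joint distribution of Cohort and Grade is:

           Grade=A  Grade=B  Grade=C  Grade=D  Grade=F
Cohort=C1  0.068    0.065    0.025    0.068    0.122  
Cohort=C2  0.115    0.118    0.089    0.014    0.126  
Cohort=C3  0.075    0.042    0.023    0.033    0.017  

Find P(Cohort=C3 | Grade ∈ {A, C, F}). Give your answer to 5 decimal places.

0.17424

P(Grade=A) = 0.068 + 0.115 + 0.075 = 0.258.
P(Grade=C) = 0.025 + 0.089 + 0.023 = 0.137.
P(Grade=F) = 0.122 + 0.126 + 0.017 = 0.265.
P(Grade ∈ {A, C, F}) = 0.258 + 0.137 + 0.265 = 0.660; P(Cohort=C3, Grade ∈ {A, C, F}) = 0.075 + 0.023 + 0.017 = 0.115.
P(Cohort=C3 | Grade ∈ {A, C, F}) = 0.115/0.660 = 0.17424.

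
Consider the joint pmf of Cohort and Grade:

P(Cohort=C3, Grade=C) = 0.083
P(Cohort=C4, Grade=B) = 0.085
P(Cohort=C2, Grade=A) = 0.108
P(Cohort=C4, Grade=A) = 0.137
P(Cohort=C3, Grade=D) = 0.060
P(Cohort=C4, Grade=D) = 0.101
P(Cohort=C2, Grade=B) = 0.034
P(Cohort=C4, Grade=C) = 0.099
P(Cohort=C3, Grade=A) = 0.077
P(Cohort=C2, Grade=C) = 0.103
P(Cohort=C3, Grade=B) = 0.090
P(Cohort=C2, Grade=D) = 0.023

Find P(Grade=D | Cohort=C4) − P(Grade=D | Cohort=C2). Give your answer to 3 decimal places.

P(Cohort=C4) = 0.137 + 0.085 + 0.099 + 0.101 = 0.422; P(Grade=D | Cohort=C4) = 0.101/0.422 = 0.2393.
P(Cohort=C2) = 0.108 + 0.034 + 0.103 + 0.023 = 0.268; P(Grade=D | Cohort=C2) = 0.023/0.268 = 0.0858.
Difference = 0.154.

0.154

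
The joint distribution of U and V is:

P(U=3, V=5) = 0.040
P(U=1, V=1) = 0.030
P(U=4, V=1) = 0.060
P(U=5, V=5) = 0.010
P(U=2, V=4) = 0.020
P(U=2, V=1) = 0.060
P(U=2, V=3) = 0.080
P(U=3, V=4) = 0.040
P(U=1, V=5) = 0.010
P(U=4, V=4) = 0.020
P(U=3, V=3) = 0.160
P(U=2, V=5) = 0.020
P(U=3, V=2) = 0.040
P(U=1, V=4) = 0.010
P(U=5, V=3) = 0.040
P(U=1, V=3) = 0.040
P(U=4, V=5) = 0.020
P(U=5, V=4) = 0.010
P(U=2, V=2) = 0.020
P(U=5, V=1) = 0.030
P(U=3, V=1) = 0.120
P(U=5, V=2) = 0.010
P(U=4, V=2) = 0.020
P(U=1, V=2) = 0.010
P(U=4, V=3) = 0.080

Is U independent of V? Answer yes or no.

Every cell satisfies P(U,V) = P(U)·P(V). For instance P(U=2) = 0.200, P(V=1) = 0.300, and 0.200×0.300 = 0.060 matches the joint entry. So U and V are independent.

yes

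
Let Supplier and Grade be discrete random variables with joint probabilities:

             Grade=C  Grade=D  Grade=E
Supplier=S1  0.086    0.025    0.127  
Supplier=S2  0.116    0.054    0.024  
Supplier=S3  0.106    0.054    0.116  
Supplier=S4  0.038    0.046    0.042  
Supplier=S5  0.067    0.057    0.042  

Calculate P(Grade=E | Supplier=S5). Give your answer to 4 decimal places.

P(Supplier=S5) = 0.067 + 0.057 + 0.042 = 0.166.
P(Grade=E | Supplier=S5) = 0.042/0.166 = 0.2530.

0.2530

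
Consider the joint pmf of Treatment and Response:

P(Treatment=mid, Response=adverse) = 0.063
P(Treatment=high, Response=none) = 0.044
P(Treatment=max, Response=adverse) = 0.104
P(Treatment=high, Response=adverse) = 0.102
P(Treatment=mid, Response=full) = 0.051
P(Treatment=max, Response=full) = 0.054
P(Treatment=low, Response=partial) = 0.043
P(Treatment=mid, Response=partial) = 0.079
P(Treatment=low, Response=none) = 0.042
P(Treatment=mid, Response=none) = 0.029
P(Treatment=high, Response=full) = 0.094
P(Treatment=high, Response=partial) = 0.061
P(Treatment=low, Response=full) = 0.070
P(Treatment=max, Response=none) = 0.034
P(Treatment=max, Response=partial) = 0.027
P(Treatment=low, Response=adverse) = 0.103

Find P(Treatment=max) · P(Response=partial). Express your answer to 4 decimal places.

P(Treatment=max) = 0.034 + 0.027 + 0.054 + 0.104 = 0.219.
P(Response=partial) = 0.043 + 0.079 + 0.061 + 0.027 = 0.210.
Product: 0.219 × 0.210 = 0.0460.

0.0460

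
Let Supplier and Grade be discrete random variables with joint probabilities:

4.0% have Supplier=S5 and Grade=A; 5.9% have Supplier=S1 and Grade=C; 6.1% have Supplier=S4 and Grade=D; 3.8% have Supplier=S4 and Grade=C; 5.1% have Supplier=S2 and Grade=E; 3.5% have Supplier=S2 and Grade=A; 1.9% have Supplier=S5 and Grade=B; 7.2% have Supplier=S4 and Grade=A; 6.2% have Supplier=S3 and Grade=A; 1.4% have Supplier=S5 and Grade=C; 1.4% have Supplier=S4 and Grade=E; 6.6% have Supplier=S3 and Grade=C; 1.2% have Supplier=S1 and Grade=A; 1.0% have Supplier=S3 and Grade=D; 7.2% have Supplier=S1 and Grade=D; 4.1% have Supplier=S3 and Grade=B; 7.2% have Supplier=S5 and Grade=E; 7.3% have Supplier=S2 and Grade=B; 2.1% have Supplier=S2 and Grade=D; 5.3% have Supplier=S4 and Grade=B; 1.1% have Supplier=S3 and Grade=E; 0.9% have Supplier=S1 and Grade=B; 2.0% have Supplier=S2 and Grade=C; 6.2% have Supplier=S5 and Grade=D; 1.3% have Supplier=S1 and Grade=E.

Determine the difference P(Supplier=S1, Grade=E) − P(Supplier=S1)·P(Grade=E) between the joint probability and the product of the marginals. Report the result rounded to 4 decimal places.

-0.0136

P(Supplier=S1) = 0.012 + 0.009 + 0.059 + 0.072 + 0.013 = 0.165.
P(Grade=E) = 0.013 + 0.051 + 0.011 + 0.014 + 0.072 = 0.161.
P(Supplier=S1, Grade=E) − P(Supplier=S1)P(Grade=E) = 0.013 − 0.165×0.161 = -0.0136.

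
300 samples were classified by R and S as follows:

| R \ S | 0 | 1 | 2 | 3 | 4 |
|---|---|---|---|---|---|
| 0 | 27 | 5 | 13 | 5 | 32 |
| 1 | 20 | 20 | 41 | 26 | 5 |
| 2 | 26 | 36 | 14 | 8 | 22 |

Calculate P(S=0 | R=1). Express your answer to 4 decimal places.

Total with R=1: 20 + 20 + 41 + 26 + 5 = 112.
P(S=0 | R=1) = 20/112 = 0.1786.

0.1786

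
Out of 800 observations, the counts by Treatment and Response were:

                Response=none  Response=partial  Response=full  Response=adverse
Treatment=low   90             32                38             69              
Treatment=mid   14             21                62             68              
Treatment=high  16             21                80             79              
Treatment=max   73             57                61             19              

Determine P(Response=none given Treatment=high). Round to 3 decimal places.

Total with Treatment=high: 16 + 21 + 80 + 79 = 196.
P(Response=none | Treatment=high) = 16/196 = 0.082.

0.082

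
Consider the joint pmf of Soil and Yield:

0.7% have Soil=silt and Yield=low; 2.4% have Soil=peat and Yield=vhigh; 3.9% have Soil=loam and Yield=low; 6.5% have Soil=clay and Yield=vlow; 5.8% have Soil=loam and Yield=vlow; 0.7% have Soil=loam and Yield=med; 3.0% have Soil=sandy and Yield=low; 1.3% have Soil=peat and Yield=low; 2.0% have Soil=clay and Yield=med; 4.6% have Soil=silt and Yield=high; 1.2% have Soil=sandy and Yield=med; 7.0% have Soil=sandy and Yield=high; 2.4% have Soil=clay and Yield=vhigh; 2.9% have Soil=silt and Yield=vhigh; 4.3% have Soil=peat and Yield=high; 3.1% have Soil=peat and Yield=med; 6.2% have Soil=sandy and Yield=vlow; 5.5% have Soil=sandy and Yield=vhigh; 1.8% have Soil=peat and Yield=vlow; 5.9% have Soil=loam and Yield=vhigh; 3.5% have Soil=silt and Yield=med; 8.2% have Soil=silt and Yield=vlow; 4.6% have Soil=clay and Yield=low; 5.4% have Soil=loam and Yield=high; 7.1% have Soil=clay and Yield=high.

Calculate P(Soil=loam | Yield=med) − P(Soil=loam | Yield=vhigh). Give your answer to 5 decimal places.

-0.24223

P(Yield=med) = 0.012 + 0.007 + 0.020 + 0.035 + 0.031 = 0.105; P(Soil=loam | Yield=med) = 0.007/0.105 = 0.066667.
P(Yield=vhigh) = 0.055 + 0.059 + 0.024 + 0.029 + 0.024 = 0.191; P(Soil=loam | Yield=vhigh) = 0.059/0.191 = 0.308901.
Difference = -0.24223.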